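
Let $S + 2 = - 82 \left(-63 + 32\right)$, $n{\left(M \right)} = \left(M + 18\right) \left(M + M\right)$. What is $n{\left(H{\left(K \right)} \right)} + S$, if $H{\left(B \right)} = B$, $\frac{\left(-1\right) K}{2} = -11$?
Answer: $4300$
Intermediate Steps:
$K = 22$ ($K = \left(-2\right) \left(-11\right) = 22$)
$n{\left(M \right)} = 2 M \left(18 + M\right)$ ($n{\left(M \right)} = \left(18 + M\right) 2 M = 2 M \left(18 + M\right)$)
$S = 2540$ ($S = -2 - 82 \left(-63 + 32\right) = -2 - -2542 = -2 + 2542 = 2540$)
$n{\left(H{\left(K \right)} \right)} + S = 2 \cdot 22 \left(18 + 22\right) + 2540 = 2 \cdot 22 \cdot 40 + 2540 = 1760 + 2540 = 4300$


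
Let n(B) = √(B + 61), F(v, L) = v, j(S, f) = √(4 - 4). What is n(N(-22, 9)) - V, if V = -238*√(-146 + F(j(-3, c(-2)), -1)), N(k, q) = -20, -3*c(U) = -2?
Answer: √41 + 238*I*√146 ≈ 6.4031 + 2875.8*I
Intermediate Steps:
c(U) = ⅔ (c(U) = -⅓*(-2) = ⅔)
j(S, f) = 0 (j(S, f) = √0 = 0)
n(B) = √(61 + B)
V = -238*I*√146 (V = -238*√(-146 + 0) = -238*I*√146 ≈ -2875.8*I)
n(N(-22, 9)) - V = √(61 - 20) - (-238)*I*√146 = √41 + 238*I*√146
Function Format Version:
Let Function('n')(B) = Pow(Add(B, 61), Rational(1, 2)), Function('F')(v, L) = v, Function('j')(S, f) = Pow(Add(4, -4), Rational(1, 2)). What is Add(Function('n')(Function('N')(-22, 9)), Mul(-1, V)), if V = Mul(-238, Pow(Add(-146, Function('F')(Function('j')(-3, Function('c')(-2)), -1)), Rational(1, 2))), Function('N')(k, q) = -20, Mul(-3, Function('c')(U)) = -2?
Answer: Add(Pow(41, Rational(1, 2)), Mul(238, I, Pow(146, Rational(1, 2)))) ≈ Add(6.4031, Mul(2875.8, I))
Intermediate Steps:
Function('c')(U) = Rational(2, 3) (Function('c')(U) = Mul(Rational(-1, 3), -2) = Rational(2, 3))
Function('j')(S, f) = 0 (Function('j')(S, f) = Pow(0, Rational(1, 2)) = 0)
Function('n')(B) = Pow(Add(61, B), Rational(1, 2))
V = Mul(-238, I, Pow(146, Rational(1, 2))) (V = Mul(-238, Pow(Add(-146, 0), Rational(1, 2))) = Mul(-238, Pow(-146, Rational(1, 2))) = Mul(-238, Mul(I, Pow(146, Rational(1, 2)))) = Mul(-238, I, Pow(146, Rational(1, 2))) ≈ Mul(-2875.8, I))
Add(Function('n')(Function('N')(-22, 9)), Mul(-1, V)) = Add(Pow(Add(61, -20), Rational(1, 2)), Mul(-1, Mul(-238, I, Pow(146, Rational(1, 2))))) = Add(Pow(41, Rational(1, 2)), Mul(238, I, Pow(146, Rational(1, 2))))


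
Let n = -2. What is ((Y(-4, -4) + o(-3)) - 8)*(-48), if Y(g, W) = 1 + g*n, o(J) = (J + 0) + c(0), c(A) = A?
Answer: 96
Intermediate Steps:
o(J) = J (o(J) = (J + 0) + 0 = J + 0 = J)
Y(g, W) = 1 - 2*g (Y(g, W) = 1 + g*(-2) = 1 - 2*g)
((Y(-4, -4) + o(-3)) - 8)*(-48) = (((1 - 2*(-4)) - 3) - 8)*(-48) = (((1 + 8) - 3) - 8)*(-48) = ((9 - 3) - 8)*(-48) = (6 - 8)*(-48) = -2*(-48) = 96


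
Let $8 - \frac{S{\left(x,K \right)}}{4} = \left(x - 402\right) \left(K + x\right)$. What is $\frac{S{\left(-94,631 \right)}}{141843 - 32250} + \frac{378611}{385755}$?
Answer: $\frac{150830640841}{14092015905} \approx 10.703$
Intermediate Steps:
$S{\left(x,K \right)} = 32 - 4 \left(-402 + x\right) \left(K + x\right)$ ($S{\left(x,K \right)} = 32 - 4 \left(x - 402\right) \left(K + x\right) = 32 - 4 \left(-402 + x\right) \left(K + x\right)$)
$\frac{S{\left(-94,631 \right)}}{141843 - 32250} + \frac{378611}{385755} = \frac{32 - 4 \left(-94\right)^{2} + 1608 \cdot 631 + 1608 \left(-94\right) - 2524 \left(-94\right)}{141843 - 32250} + \frac{378611}{385755} = \frac{32 - 35344 + 1014648 - 151152 + 237256}{141843 - 32250} + 378611 \cdot \frac{1}{385755} = \frac{32 - 35344 + 1014648 - 151152 + 237256}{109593} + \frac{378611}{385755} = 1065440 \cdot \frac{1}{109593} + \frac{378611}{385755} = \frac{1065440}{109593} + \frac{378611}{385755} = \frac{150830640841}{14092015905}$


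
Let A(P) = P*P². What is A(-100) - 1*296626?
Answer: -1296626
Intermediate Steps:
A(P) = P³
A(-100) - 1*296626 = (-100)³ - 1*296626 = -1000000 - 296626 = -1296626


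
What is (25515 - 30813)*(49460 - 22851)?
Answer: -140974482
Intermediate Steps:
(25515 - 30813)*(49460 - 22851) = -5298*26609 = -140974482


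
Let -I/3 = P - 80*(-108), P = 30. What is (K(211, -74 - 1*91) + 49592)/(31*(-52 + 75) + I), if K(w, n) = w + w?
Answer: -50014/25297 ≈ -1.9771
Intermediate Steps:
I = -26010 (I = -3*(30 - 80*(-108)) = -3*(30 + 8640) = -3*8670 = -26010)
K(w, n) = 2*w
(K(211, -74 - 1*91) + 49592)/(31*(-52 + 75) + I) = (2*211 + 49592)/(31*(-52 + 75) - 26010) = (422 + 49592)/(31*23 - 26010) = 50014/(713 - 26010) = 50014/(-25297) = 50014*(-1/25297) = -50014/25297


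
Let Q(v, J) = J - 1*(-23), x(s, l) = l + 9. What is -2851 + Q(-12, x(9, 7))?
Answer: -2812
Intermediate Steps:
x(s, l) = 9 + l
Q(v, J) = 23 + J (Q(v, J) = J + 23 = 23 + J)
-2851 + Q(-12, x(9, 7)) = -2851 + (23 + (9 + 7)) = -2851 + (23 + 16) = -2851 + 39 = -2812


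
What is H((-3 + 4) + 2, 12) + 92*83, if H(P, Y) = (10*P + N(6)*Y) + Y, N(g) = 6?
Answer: 7750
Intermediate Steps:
H(P, Y) = 7*Y + 10*P (H(P, Y) = (10*P + 6*Y) + Y = (6*Y + 10*P) + Y = 7*Y + 10*P)
H((-3 + 4) + 2, 12) + 92*83 = (7*12 + 10*((-3 + 4) + 2)) + 92*83 = (84 + 10*(1 + 2)) + 7636 = (84 + 10*3) + 7636 = (84 + 30) + 7636 = 114 + 7636 = 7750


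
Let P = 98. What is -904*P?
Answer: -88592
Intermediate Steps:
-904*P = -904*98 = -88592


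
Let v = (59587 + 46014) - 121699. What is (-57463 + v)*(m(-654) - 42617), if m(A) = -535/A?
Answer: 2050217380463/654 ≈ 3.1349e+9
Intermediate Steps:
v = -16098 (v = 105601 - 121699 = -16098)
(-57463 + v)*(m(-654) - 42617) = (-57463 - 16098)*(-535/(-654) - 42617) = -73561*(-535*(-1/654) - 42617) = -73561*(535/654 - 42617) = -73561*(-27870983/654) = 2050217380463/654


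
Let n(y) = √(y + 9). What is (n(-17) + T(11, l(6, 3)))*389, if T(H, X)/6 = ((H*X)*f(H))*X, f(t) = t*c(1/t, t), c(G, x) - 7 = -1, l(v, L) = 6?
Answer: 61001424 + 778*I*√2 ≈ 6.1001e+7 + 1100.3*I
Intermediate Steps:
c(G, x) = 6 (c(G, x) = 7 - 1 = 6)
f(t) = 6*t (f(t) = t*6 = 6*t)
T(H, X) = 36*H²*X² (T(H, X) = 6*(((H*X)*(6*H))*X) = 6*((6*X*H²)*X) = 6*(6*H²*X²) = 36*H²*X²)
n(y) = √(9 + y)
(n(-17) + T(11, l(6, 3)))*389 = (√(9 - 17) + 36*11²*6²)*389 = (√(-8) + 36*121*36)*389 = (2*I*√2 + 156816)*389 = (156816 + 2*I*√2)*389 = 61001424 + 778*I*√2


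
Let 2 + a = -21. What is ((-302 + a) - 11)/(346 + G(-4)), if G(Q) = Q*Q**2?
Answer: -56/47 ≈ -1.1915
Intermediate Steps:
a = -23 (a = -2 - 21 = -23)
G(Q) = Q**3
((-302 + a) - 11)/(346 + G(-4)) = ((-302 - 23) - 11)/(346 + (-4)**3) = (-325 - 11)/(346 - 64) = -336/282 = -336*1/282 = -56/47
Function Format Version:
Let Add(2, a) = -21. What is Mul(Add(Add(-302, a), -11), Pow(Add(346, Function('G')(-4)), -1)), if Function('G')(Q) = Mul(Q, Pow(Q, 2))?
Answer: Rational(-56, 47) ≈ -1.1915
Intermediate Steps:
a = -23 (a = Add(-2, -21) = -23)
Function('G')(Q) = Pow(Q, 3)
Mul(Add(Add(-302, a), -11), Pow(Add(346, Function('G')(-4)), -1)) = Mul(Add(Add(-302, -23), -11), Pow(Add(346, Pow(-4, 3)), -1)) = Mul(Add(-325, -11), Pow(Add(346, -64), -1)) = Mul(-336, Pow(282, -1)) = Mul(-336, Rational(1, 282)) = Rational(-56, 47)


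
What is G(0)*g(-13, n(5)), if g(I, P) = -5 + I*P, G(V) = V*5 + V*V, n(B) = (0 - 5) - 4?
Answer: 0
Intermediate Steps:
n(B) = -9 (n(B) = -5 - 4 = -9)
G(V) = V² + 5*V (G(V) = 5*V + V² = V² + 5*V)
G(0)*g(-13, n(5)) = (0*(5 + 0))*(-5 - 13*(-9)) = (0*5)*(-5 + 117) = 0*112 = 0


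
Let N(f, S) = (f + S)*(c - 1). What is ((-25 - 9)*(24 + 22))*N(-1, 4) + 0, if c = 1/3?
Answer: 3128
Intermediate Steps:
c = ⅓ (c = 1*(⅓) = ⅓ ≈ 0.33333)
N(f, S) = -2*S/3 - 2*f/3 (N(f, S) = (f + S)*(⅓ - 1) = (S + f)*(-⅔) = -2*S/3 - 2*f/3)
((-25 - 9)*(24 + 22))*N(-1, 4) + 0 = ((-25 - 9)*(24 + 22))*(-⅔*4 - ⅔*(-1)) + 0 = (-34*46)*(-8/3 + ⅔) + 0 = -1564*(-2) + 0 = 3128 + 0 = 3128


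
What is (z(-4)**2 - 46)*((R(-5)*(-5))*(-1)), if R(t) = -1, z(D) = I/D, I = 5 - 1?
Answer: 225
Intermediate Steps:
I = 4
z(D) = 4/D
(z(-4)**2 - 46)*((R(-5)*(-5))*(-1)) = ((4/(-4))**2 - 46)*(-1*(-5)*(-1)) = ((4*(-1/4))**2 - 46)*(5*(-1)) = ((-1)**2 - 46)*(-5) = (1 - 46)*(-5) = -45*(-5) = 225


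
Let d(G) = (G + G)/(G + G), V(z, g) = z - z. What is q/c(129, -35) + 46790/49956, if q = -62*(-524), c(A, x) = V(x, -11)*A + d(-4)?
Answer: 811508659/24978 ≈ 32489.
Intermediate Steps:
V(z, g) = 0
d(G) = 1 (d(G) = (2*G)/((2*G)) = (2*G)*(1/(2*G)) = 1)
c(A, x) = 1 (c(A, x) = 0*A + 1 = 0 + 1 = 1)
q = 32488
q/c(129, -35) + 46790/49956 = 32488/1 + 46790/49956 = 32488*1 + 46790*(1/49956) = 32488 + 23395/24978 = 811508659/24978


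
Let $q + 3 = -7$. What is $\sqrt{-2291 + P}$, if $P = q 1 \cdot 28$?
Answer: $i \sqrt{2571} \approx 50.705 i$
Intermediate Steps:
$q = -10$ ($q = -3 - 7 = -10$)
$P = -280$ ($P = \left(-10\right) 1 \cdot 28 = \left(-10\right) 28 = -280$)
$\sqrt{-2291 + P} = \sqrt{-2291 - 280} = \sqrt{-2571} = i \sqrt{2571}$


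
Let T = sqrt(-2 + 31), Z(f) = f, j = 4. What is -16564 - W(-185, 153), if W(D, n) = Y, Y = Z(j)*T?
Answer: -16564 - 4*sqrt(29) ≈ -16586.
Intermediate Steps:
T = sqrt(29) ≈ 5.3852
Y = 4*sqrt(29) ≈ 21.541
W(D, n) = 4*sqrt(29)
-16564 - W(-185, 153) = -16564 - 4*sqrt(29)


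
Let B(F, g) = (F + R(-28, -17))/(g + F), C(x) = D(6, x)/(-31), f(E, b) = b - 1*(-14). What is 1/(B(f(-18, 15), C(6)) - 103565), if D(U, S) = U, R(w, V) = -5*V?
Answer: -47/4867369 ≈ -9.6561e-6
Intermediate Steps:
f(E, b) = 14 + b (f(E, b) = b + 14 = 14 + b)
C(x) = -6/31 (C(x) = 6/(-31) = 6*(-1/31) = -6/31)
B(F, g) = (85 + F)/(F + g) (B(F, g) = (F - 5*(-17))/(g + F) = (F + 85)/(F + g) = (85 + F)/(F + g))
1/(B(f(-18, 15), C(6)) - 103565) = 1/((85 + (14 + 15))/((14 + 15) - 6/31) - 103565) = 1/((85 + 29)/(29 - 6/31) - 103565) = 1/(114/(893/31) - 103565) = 1/((31/893)*114 - 103565) = 1/(186/47 - 103565) = 1/(-4867369/47) = -47/4867369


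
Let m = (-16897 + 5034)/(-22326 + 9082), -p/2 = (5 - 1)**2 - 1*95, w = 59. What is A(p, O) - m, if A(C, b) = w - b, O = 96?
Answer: -501891/13244 ≈ -37.896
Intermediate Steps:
p = 158 (p = -2*((5 - 1)**2 - 1*95) = -2*(4**2 - 95) = -2*(16 - 95) = -2*(-79) = 158)
A(C, b) = 59 - b
m = 11863/13244 (m = -11863/(-13244) = -11863*(-1/13244) = 11863/13244 ≈ 0.89573)
A(p, O) - m = (59 - 1*96) - 1*11863/13244 = (59 - 96) - 11863/13244 = -37 - 11863/13244 = -501891/13244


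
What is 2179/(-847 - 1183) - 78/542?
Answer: -669679/550130 ≈ -1.2173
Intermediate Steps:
2179/(-847 - 1183) - 78/542 = 2179/(-2030) - 78*1/542 = 2179*(-1/2030) - 39/271 = -2179/2030 - 39/271 = -669679/550130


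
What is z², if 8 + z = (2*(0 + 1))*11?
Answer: 196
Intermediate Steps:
z = 14 (z = -8 + (2*(0 + 1))*11 = -8 + (2*1)*11 = -8 + 2*11 = -8 + 22 = 14)
z² = 14² = 196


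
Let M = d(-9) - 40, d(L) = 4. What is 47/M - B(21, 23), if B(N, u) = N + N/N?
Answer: -839/36 ≈ -23.306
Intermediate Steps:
B(N, u) = 1 + N (B(N, u) = N + 1 = 1 + N)
M = -36 (M = 4 - 40 = -36)
47/M - B(21, 23) = 47/(-36) - (1 + 21) = 47*(-1/36) - 1*22 = -47/36 - 22 = -839/36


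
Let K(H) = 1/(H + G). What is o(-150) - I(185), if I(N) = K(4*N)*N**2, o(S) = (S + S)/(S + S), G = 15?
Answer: -6694/151 ≈ -44.331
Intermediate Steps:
K(H) = 1/(15 + H) (K(H) = 1/(H + 15) = 1/(15 + H))
o(S) = 1 (o(S) = (2*S)/((2*S)) = (2*S)*(1/(2*S)) = 1)
I(N) = N**2/(15 + 4*N)
o(-150) - I(185) = 1 - 185**2/(15 + 4*185) = 1 - 34225/(15 + 740) = 1 - 34225/755 = 1 - 1*6845/151 = 1 - 6845/151 = -6694/151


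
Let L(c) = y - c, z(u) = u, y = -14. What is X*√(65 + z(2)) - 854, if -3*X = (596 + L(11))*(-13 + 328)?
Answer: -854 - 59955*√67 ≈ -4.9161e+5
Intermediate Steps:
L(c) = -14 - c
X = -59955 (X = -(596 + (-14 - 1*11))*(-13 + 328)/3 = -(596 + (-14 - 11))*315/3 = -(596 - 25)*315/3 = -571*315/3 = -⅓*179865 = -59955)
X*√(65 + z(2)) - 854 = -59955*√(65 + 2) - 854 = -59955*√67 - 854 = -854 - 59955*√67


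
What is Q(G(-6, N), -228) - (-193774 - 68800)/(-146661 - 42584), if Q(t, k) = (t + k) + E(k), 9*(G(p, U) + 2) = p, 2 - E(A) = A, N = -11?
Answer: -1166212/567735 ≈ -2.0541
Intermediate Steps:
E(A) = 2 - A
G(p, U) = -2 + p/9
Q(t, k) = 2 + t (Q(t, k) = (t + k) + (2 - k) = (k + t) + (2 - k) = 2 + t)
Q(G(-6, N), -228) - (-193774 - 68800)/(-146661 - 42584) = (2 + (-2 + (1/9)*(-6))) - (-193774 - 68800)/(-146661 - 42584) = (2 + (-2 - 2/3)) - (-262574)/(-189245) = (2 - 8/3) - (-262574)*(-1)/189245 = -2/3 - 1*262574/189245 = -2/3 - 262574/189245 = -1166212/567735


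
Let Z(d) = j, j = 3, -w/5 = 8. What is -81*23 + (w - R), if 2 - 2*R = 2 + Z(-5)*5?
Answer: -3791/2 ≈ -1895.5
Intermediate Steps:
w = -40 (w = -5*8 = -40)
Z(d) = 3
R = -15/2 (R = 1 - (2 + 3*5)/2 = 1 - (2 + 15)/2 = 1 - ½*17 = 1 - 17/2 = -15/2 ≈ -7.5000)
-81*23 + (w - R) = -81*23 + (-40 - 1*(-15/2)) = -1863 + (-40 + 15/2) = -1863 - 65/2 = -3791/2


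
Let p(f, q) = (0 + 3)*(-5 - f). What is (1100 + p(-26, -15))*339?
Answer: 394257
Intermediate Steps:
p(f, q) = -15 - 3*f (p(f, q) = 3*(-5 - f) = -15 - 3*f)
(1100 + p(-26, -15))*339 = (1100 + (-15 - 3*(-26)))*339 = (1100 + (-15 + 78))*339 = (1100 + 63)*339 = 1163*339 = 394257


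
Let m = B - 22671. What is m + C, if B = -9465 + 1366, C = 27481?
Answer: -3289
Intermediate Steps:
B = -8099
m = -30770 (m = -8099 - 22671 = -30770)
m + C = -30770 + 27481 = -3289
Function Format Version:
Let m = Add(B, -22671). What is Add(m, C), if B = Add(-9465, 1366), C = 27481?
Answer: -3289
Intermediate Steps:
B = -8099
m = -30770 (m = Add(-8099, -22671) = -30770)
Add(m, C) = Add(-30770, 27481) = -3289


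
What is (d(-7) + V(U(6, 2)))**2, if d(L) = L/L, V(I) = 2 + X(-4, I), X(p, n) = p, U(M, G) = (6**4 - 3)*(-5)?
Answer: 1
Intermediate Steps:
U(M, G) = -6465 (U(M, G) = (1296 - 3)*(-5) = 1293*(-5) = -6465)
V(I) = -2 (V(I) = 2 - 4 = -2)
d(L) = 1
(d(-7) + V(U(6, 2)))**2 = (1 - 2)**2 = (-1)**2 = 1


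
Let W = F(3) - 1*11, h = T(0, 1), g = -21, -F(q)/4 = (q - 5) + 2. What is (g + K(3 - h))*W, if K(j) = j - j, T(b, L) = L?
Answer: 231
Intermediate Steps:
F(q) = 12 - 4*q (F(q) = -4*((q - 5) + 2) = -4*((-5 + q) + 2) = -4*(-3 + q) = 12 - 4*q)
h = 1
W = -11 (W = (12 - 4*3) - 1*11 = (12 - 12) - 11 = 0 - 11 = -11)
K(j) = 0
(g + K(3 - h))*W = (-21 + 0)*(-11) = -21*(-11) = 231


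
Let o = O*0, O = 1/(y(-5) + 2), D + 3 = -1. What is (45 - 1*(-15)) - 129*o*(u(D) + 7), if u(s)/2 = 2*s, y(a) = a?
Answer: 60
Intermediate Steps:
D = -4 (D = -3 - 1 = -4)
O = -1/3 (O = 1/(-5 + 2) = 1/(-3) = -1/3 ≈ -0.33333)
u(s) = 4*s (u(s) = 2*(2*s) = 4*s)
o = 0 (o = -1/3*0 = 0)
(45 - 1*(-15)) - 129*o*(u(D) + 7) = (45 - 1*(-15)) - 0*(4*(-4) + 7) = (45 + 15) - 0*(-16 + 7) = 60 - 0*(-9) = 60 - 129*0 = 60 + 0 = 60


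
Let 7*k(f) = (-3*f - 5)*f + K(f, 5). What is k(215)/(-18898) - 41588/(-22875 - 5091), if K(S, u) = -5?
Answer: 61103237/24022794 ≈ 2.5436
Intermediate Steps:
k(f) = -5/7 + f*(-5 - 3*f)/7 (k(f) = ((-3*f - 5)*f - 5)/7 = ((-5 - 3*f)*f - 5)/7 = (f*(-5 - 3*f) - 5)/7 = (-5 + f*(-5 - 3*f))/7 = -5/7 + f*(-5 - 3*f)/7)
k(215)/(-18898) - 41588/(-22875 - 5091) = (-5/7 - 5/7*215 - 3/7*215²)/(-18898) - 41588/(-22875 - 5091) = (-5/7 - 1075/7 - 3/7*46225)*(-1/18898) - 41588/(-27966) = (-5/7 - 1075/7 - 138675/7)*(-1/18898) - 41588*(-1/27966) = -19965*(-1/18898) + 20794/13983 = 1815/1718 + 20794/13983 = 61103237/24022794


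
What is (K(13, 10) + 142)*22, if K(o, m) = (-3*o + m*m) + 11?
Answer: 4708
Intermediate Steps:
K(o, m) = 11 + m² - 3*o (K(o, m) = (-3*o + m²) + 11 = (m² - 3*o) + 11 = 11 + m² - 3*o)
(K(13, 10) + 142)*22 = ((11 + 10² - 3*13) + 142)*22 = ((11 + 100 - 39) + 142)*22 = (72 + 142)*22 = 214*22 = 4708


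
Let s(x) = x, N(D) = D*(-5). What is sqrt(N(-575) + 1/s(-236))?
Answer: sqrt(40031441)/118 ≈ 53.619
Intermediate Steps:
N(D) = -5*D
sqrt(N(-575) + 1/s(-236)) = sqrt(-5*(-575) + 1/(-236)) = sqrt(2875 - 1/236) = sqrt(678499/236) = sqrt(40031441)/118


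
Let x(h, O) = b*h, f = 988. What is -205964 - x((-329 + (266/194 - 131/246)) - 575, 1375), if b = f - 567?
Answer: 4158357809/23862 ≈ 1.7427e+5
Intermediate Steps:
b = 421 (b = 988 - 567 = 421)
x(h, O) = 421*h
-205964 - x((-329 + (266/194 - 131/246)) - 575, 1375) = -205964 - 421*((-329 + (266/194 - 131/246)) - 575) = -205964 - 421*((-329 + (266*(1/194) - 131*1/246)) - 575) = -205964 - 421*((-329 + (133/97 - 131/246)) - 575) = -205964 - 421*((-329 + 20011/23862) - 575) = -205964 - 421*(-7830587/23862 - 575) = -205964 - 421*(-21551237)/23862 = -205964 - 1*(-9073070777/23862) = -205964 + 9073070777/23862 = 4158357809/23862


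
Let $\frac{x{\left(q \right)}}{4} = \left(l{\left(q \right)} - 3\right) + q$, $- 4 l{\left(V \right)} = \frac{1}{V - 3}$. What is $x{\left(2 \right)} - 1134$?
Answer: $-1137$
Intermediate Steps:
$l{\left(V \right)} = - \frac{1}{4 \left(-3 + V\right)}$ ($l{\left(V \right)} = - \frac{1}{4 \left(V - 3\right)} = - \frac{1}{4 \left(-3 + V\right)}$)
$x{\left(q \right)} = -12 - \frac{4}{-12 + 4 q} + 4 q$ ($x{\left(q \right)} = 4 \left(\left(- \frac{1}{-12 + 4 q} - 3\right) + q\right) = 4 \left(\left(-3 - \frac{1}{-12 + 4 q}\right) + q\right) = 4 \left(-3 + q - \frac{1}{-12 + 4 q}\right) = -12 - \frac{4}{-12 + 4 q} + 4 q$)
$x{\left(2 \right)} - 1134 = \left(-12 - \frac{1}{-3 + 2} + 4 \cdot 2\right) - 1134 = \left(-12 - \frac{1}{-1} + 8\right) - 1134 = \left(-12 - -1 + 8\right) - 1134 = \left(-12 + 1 + 8\right) - 1134 = -3 - 1134 = -1137$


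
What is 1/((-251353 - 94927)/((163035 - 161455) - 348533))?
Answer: 346953/346280 ≈ 1.0019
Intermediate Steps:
1/((-251353 - 94927)/((163035 - 161455) - 348533)) = 1/(-346280/(1580 - 348533)) = 1/(-346280/(-346953)) = 1/(-346280*(-1/346953)) = 1/(346280/346953) = 346953/346280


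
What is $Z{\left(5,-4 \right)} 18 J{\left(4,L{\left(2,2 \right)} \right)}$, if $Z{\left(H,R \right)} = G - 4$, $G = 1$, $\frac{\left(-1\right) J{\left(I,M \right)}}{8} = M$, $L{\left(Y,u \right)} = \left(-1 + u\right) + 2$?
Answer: $1296$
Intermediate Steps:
$L{\left(Y,u \right)} = 1 + u$
$J{\left(I,M \right)} = - 8 M$
$Z{\left(H,R \right)} = -3$ ($Z{\left(H,R \right)} = 1 - 4 = -3$)
$Z{\left(5,-4 \right)} 18 J{\left(4,L{\left(2,2 \right)} \right)} = \left(-3\right) 18 \left(- 8 \left(1 + 2\right)\right) = - 54 \left(\left(-8\right) 3\right) = \left(-54\right) \left(-24\right) = 1296$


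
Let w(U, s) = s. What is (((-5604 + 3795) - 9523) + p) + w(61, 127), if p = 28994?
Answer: 17789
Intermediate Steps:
(((-5604 + 3795) - 9523) + p) + w(61, 127) = (((-5604 + 3795) - 9523) + 28994) + 127 = ((-1809 - 9523) + 28994) + 127 = (-11332 + 28994) + 127 = 17662 + 127 = 17789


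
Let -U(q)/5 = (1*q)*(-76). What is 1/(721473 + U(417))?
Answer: 1/879933 ≈ 1.1365e-6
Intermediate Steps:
U(q) = 380*q (U(q) = -5*1*q*(-76) = -5*q*(-76) = -(-380)*q = 380*q)
1/(721473 + U(417)) = 1/(721473 + 380*417) = 1/(721473 + 158460) = 1/879933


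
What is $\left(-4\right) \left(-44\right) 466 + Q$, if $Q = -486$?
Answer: $81530$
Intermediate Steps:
$\left(-4\right) \left(-44\right) 466 + Q = \left(-4\right) \left(-44\right) 466 - 486 = 176 \cdot 466 - 486 = 82016 - 486 = 81530$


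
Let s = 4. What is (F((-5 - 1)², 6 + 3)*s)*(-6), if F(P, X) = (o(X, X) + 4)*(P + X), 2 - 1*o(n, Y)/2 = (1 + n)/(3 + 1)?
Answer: -3240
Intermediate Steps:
o(n, Y) = 7/2 - n/2 (o(n, Y) = 4 - 2*(1 + n)/(3 + 1) = 4 - 2*(1 + n)/4 = 4 - 2*(¼ + n/4) = 4 + (-½ - n/2) = 7/2 - n/2)
F(P, X) = (15/2 - X/2)*(P + X) (F(P, X) = ((7/2 - X/2) + 4)*(P + X) = (15/2 - X/2)*(P + X))
(F((-5 - 1)², 6 + 3)*s)*(-6) = ((-(6 + 3)²/2 + 15*(-5 - 1)²/2 + 15*(6 + 3)/2 - (-5 - 1)²*(6 + 3)/2)*4)*(-6) = ((-½*9² + (15/2)*(-6)² + (15/2)*9 - ½*(-6)²*9)*4)*(-6) = ((-½*81 + (15/2)*36 + 135/2 - ½*36*9)*4)*(-6) = ((-81/2 + 270 + 135/2 - 162)*4)*(-6) = (135*4)*(-6) = 540*(-6) = -3240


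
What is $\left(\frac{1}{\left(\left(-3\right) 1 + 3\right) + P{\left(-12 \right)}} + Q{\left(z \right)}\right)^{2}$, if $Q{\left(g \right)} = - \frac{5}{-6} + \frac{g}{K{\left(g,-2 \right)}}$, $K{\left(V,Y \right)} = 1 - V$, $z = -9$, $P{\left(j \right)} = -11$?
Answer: $\frac{676}{27225} \approx 0.02483$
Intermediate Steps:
$Q{\left(g \right)} = \frac{5}{6} + \frac{g}{1 - g}$ ($Q{\left(g \right)} = - \frac{5}{-6} + \frac{g}{1 - g} = \left(-5\right) \left(- \frac{1}{6}\right) + \frac{g}{1 - g} = \frac{5}{6} + \frac{g}{1 - g}$)
$\left(\frac{1}{\left(\left(-3\right) 1 + 3\right) + P{\left(-12 \right)}} + Q{\left(z \right)}\right)^{2} = \left(\frac{1}{\left(\left(-3\right) 1 + 3\right) - 11} + \frac{-5 - -9}{6 \left(-1 - 9\right)}\right)^{2} = \left(\frac{1}{\left(-3 + 3\right) - 11} + \frac{-5 + 9}{6 \left(-10\right)}\right)^{2} = \left(\frac{1}{0 - 11} + \frac{1}{6} \left(- \frac{1}{10}\right) 4\right)^{2} = \left(\frac{1}{-11} - \frac{1}{15}\right)^{2} = \left(- \frac{1}{11} - \frac{1}{15}\right)^{2} = \left(- \frac{26}{165}\right)^{2} = \frac{676}{27225}$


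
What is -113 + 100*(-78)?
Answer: -7913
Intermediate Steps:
-113 + 100*(-78) = -113 - 7800 = -7913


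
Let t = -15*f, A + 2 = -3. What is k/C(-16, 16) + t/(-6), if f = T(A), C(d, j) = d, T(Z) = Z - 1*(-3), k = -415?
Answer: 335/16 ≈ 20.938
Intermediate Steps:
A = -5 (A = -2 - 3 = -5)
T(Z) = 3 + Z (T(Z) = Z + 3 = 3 + Z)
f = -2 (f = 3 - 5 = -2)
t = 30 (t = -15*(-2) = 30)
k/C(-16, 16) + t/(-6) = -415/(-16) + 30/(-6) = -415*(-1/16) + 30*(-⅙) = 415/16 - 5 = 335/16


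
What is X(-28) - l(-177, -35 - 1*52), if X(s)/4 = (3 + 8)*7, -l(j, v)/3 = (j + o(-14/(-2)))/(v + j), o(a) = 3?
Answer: 13639/44 ≈ 309.98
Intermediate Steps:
l(j, v) = -3*(3 + j)/(j + v) (l(j, v) = -3*(j + 3)/(v + j) = -3*(3 + j)/(j + v))
X(s) = 308 (X(s) = 4*((3 + 8)*7) = 4*(11*7) = 4*77 = 308)
X(-28) - l(-177, -35 - 1*52) = 308 - 3*(-3 - 1*(-177))/(-177 + (-35 - 1*52)) = 308 - 3*(-3 + 177)/(-177 + (-35 - 52)) = 308 - 3*174/(-177 - 87) = 308 - 3*174/(-264) = 308 - 3*(-1)*174/264 = 308 - 1*(-87/44) = 308 + 87/44 = 13639/44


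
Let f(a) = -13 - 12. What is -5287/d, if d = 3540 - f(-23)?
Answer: -5287/3565 ≈ -1.4830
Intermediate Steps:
f(a) = -25
d = 3565 (d = 3540 - 1*(-25) = 3540 + 25 = 3565)
-5287/d = -5287/3565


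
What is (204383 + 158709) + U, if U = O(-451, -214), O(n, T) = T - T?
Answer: 363092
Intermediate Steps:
O(n, T) = 0
U = 0
(204383 + 158709) + U = (204383 + 158709) + 0 = 363092 + 0 = 363092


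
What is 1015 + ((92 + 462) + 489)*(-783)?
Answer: -815654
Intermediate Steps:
1015 + ((92 + 462) + 489)*(-783) = 1015 + (554 + 489)*(-783) = 1015 + 1043*(-783) = 1015 - 816669 = -815654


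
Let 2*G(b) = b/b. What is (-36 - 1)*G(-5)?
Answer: -37/2 ≈ -18.500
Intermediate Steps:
G(b) = 1/2 (G(b) = (b/b)/2 = (1/2)*1 = 1/2)
(-36 - 1)*G(-5) = (-36 - 1)*(1/2) = -37*1/2 = -37/2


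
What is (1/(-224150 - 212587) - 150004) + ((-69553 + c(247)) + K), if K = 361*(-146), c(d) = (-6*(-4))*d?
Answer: -116318348896/436737 ≈ -2.6634e+5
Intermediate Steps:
c(d) = 24*d
K = -52706
(1/(-224150 - 212587) - 150004) + ((-69553 + c(247)) + K) = (1/(-224150 - 212587) - 150004) + ((-69553 + 24*247) - 52706) = (1/(-436737) - 150004) + ((-69553 + 5928) - 52706) = (-1/436737 - 150004) + (-63625 - 52706) = -65512296949/436737 - 116331 = -116318348896/436737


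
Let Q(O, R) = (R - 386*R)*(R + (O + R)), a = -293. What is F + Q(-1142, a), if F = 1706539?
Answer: -193220501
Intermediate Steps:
Q(O, R) = -385*R*(O + 2*R) (Q(O, R) = (-385*R)*(O + 2*R) = -385*R*(O + 2*R))
F + Q(-1142, a) = 1706539 - 385*(-293)*(-1142 + 2*(-293)) = 1706539 - 385*(-293)*(-1142 - 586) = 1706539 - 385*(-293)*(-1728) = 1706539 - 194927040 = -193220501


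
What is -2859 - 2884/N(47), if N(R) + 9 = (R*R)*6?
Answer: -37870339/13245 ≈ -2859.2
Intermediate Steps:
N(R) = -9 + 6*R² (N(R) = -9 + (R*R)*6 = -9 + R²*6 = -9 + 6*R²)
-2859 - 2884/N(47) = -2859 - 2884/(-9 + 6*47²) = -2859 - 2884/(-9 + 6*2209) = -2859 - 2884/(-9 + 13254) = -2859 - 2884/13245 = -37870339/13245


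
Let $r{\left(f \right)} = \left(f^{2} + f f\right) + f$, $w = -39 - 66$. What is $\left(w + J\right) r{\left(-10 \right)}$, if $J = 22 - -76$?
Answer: $-1330$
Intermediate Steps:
$w = -105$ ($w = -39 - 66 = -105$)
$J = 98$ ($J = 22 + 76 = 98$)
$r{\left(f \right)} = f + 2 f^{2}$ ($r{\left(f \right)} = \left(f^{2} + f^{2}\right) + f = 2 f^{2} + f = f + 2 f^{2}$)
$\left(w + J\right) r{\left(-10 \right)} = \left(-105 + 98\right) \left(- 10 \left(1 + 2 \left(-10\right)\right)\right) = - 7 \left(- 10 \left(1 - 20\right)\right) = - 7 \left(\left(-10\right) \left(-19\right)\right) = \left(-7\right) 190 = -1330$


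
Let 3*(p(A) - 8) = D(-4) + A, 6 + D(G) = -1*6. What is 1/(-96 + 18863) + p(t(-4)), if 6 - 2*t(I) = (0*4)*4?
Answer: 93836/18767 ≈ 5.0001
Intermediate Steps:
t(I) = 3 (t(I) = 3 - 0*4*4/2 = 3 - 0*4 = 3 - 1/2*0 = 3 + 0 = 3)
D(G) = -12 (D(G) = -6 - 1*6 = -6 - 6 = -12)
p(A) = 4 + A/3 (p(A) = 8 + (-12 + A)/3 = 8 + (-4 + A/3) = 4 + A/3)
1/(-96 + 18863) + p(t(-4)) = 1/(-96 + 18863) + (4 + (1/3)*3) = 1/18767 + (4 + 1) = 1/18767 + 5 = 93836/18767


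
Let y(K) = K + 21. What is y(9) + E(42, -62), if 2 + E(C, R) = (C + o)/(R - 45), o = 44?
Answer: 2910/107 ≈ 27.196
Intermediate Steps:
y(K) = 21 + K
E(C, R) = -2 + (44 + C)/(-45 + R) (E(C, R) = -2 + (C + 44)/(R - 45) = -2 + (44 + C)/(-45 + R))
y(9) + E(42, -62) = (21 + 9) + (134 + 42 - 2*(-62))/(-45 - 62) = 30 + (134 + 42 + 124)/(-107) = 30 - 1/107*300 = 30 - 300/107 = 2910/107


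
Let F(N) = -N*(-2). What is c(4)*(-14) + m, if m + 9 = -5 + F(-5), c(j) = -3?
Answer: 18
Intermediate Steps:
F(N) = 2*N
m = -24 (m = -9 + (-5 + 2*(-5)) = -9 + (-5 - 10) = -9 - 15 = -24)
c(4)*(-14) + m = -3*(-14) - 24 = 42 - 24 = 18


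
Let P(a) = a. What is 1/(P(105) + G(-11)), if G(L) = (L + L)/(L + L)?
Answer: 1/106 ≈ 0.0094340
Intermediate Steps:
G(L) = 1 (G(L) = (2*L)/((2*L)) = (2*L)*(1/(2*L)) = 1)
1/(P(105) + G(-11)) = 1/(105 + 1) = 1/106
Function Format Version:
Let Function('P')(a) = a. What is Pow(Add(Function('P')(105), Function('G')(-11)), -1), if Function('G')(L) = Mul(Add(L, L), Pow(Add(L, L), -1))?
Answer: Rational(1, 106) ≈ 0.0094340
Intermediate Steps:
Function('G')(L) = 1 (Function('G')(L) = Mul(Mul(2, L), Pow(Mul(2, L), -1)) = Mul(Mul(2, L), Mul(Rational(1, 2), Pow(L, -1))) = 1)
Pow(Add(Function('P')(105), Function('G')(-11)), -1) = Pow(Add(105, 1), -1) = Pow(106, -1) = Rational(1, 106)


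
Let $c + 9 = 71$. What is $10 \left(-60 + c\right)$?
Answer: $20$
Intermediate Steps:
$c = 62$ ($c = -9 + 71 = 62$)
$10 \left(-60 + c\right) = 10 \left(-60 + 62\right) = 10 \cdot 2 = 20$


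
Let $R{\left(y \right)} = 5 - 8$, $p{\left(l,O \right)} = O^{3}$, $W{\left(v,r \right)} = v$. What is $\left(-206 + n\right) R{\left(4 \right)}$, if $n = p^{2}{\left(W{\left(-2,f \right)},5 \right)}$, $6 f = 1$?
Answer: $-46257$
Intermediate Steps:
$f = \frac{1}{6}$ ($f = \frac{1}{6} \cdot 1 = \frac{1}{6} \approx 0.16667$)
$n = 15625$ ($n = \left(5^{3}\right)^{2} = 125^{2} = 15625$)
$R{\left(y \right)} = -3$ ($R{\left(y \right)} = 5 - 8 = -3$)
$\left(-206 + n\right) R{\left(4 \right)} = \left(-206 + 15625\right) \left(-3\right) = 15419 \left(-3\right) = -46257$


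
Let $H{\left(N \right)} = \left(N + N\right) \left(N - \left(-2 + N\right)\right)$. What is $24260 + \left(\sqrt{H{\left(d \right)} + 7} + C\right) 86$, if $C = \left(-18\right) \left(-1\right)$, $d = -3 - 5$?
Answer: $25808 + 430 i \approx 25808.0 + 430.0 i$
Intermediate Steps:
$d = -8$ ($d = -3 - 5 = -8$)
$C = 18$
$H{\left(N \right)} = 4 N$ ($H{\left(N \right)} = 2 N 2 = 4 N$)
$24260 + \left(\sqrt{H{\left(d \right)} + 7} + C\right) 86 = 24260 + \left(\sqrt{4 \left(-8\right) + 7} + 18\right) 86 = 24260 + \left(\sqrt{-32 + 7} + 18\right) 86 = 24260 + \left(\sqrt{-25} + 18\right) 86 = 24260 + \left(5 i + 18\right) 86 = 24260 + \left(18 + 5 i\right) 86 = 24260 + \left(1548 + 430 i\right) = 25808 + 430 i$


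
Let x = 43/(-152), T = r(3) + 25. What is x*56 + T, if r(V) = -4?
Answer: 98/19 ≈ 5.1579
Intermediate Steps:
T = 21 (T = -4 + 25 = 21)
x = -43/152 (x = 43*(-1/152) = -43/152 ≈ -0.28289)
x*56 + T = -43/152*56 + 21 = -301/19 + 21 = 98/19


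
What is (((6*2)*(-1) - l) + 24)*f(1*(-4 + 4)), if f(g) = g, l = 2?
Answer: 0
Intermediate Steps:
(((6*2)*(-1) - l) + 24)*f(1*(-4 + 4)) = (((6*2)*(-1) - 1*2) + 24)*(1*(-4 + 4)) = ((12*(-1) - 2) + 24)*(1*0) = ((-12 - 2) + 24)*0 = (-14 + 24)*0 = 10*0 = 0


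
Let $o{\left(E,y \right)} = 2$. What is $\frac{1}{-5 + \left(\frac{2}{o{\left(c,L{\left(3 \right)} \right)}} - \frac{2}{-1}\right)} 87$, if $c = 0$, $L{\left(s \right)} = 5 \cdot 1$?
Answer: $- \frac{87}{2} \approx -43.5$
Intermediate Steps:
$L{\left(s \right)} = 5$
$\frac{1}{-5 + \left(\frac{2}{o{\left(c,L{\left(3 \right)} \right)}} - \frac{2}{-1}\right)} 87 = \frac{1}{-5 + \left(\frac{2}{2} - \frac{2}{-1}\right)} 87 = \frac{1}{-5 + \left(2 \cdot \frac{1}{2} - -2\right)} 87 = \frac{1}{-5 + \left(1 + 2\right)} 87 = \frac{1}{-5 + 3} \cdot 87 = \frac{1}{-2} \cdot 87 = \left(- \frac{1}{2}\right) 87 = - \frac{87}{2}$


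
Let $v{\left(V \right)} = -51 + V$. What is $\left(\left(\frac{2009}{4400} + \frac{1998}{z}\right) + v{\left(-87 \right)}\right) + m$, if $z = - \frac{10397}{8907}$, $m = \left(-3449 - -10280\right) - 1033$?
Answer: $\frac{4882285329}{1236400} \approx 3948.8$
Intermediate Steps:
$m = 5798$ ($m = \left(-3449 + 10280\right) - 1033 = 6831 - 1033 = 5798$)
$z = - \frac{10397}{8907}$ ($z = \left(-10397\right) \frac{1}{8907} = - \frac{10397}{8907} \approx -1.1673$)
$\left(\left(\frac{2009}{4400} + \frac{1998}{z}\right) + v{\left(-87 \right)}\right) + m = \left(\left(\frac{2009}{4400} + \frac{1998}{- \frac{10397}{8907}}\right) - 138\right) + 5798 = \left(\left(2009 \cdot \frac{1}{4400} + 1998 \left(- \frac{8907}{10397}\right)\right) - 138\right) + 5798 = \left(\left(\frac{2009}{4400} - \frac{480978}{281}\right) - 138\right) + 5798 = \left(- \frac{2115738671}{1236400} - 138\right) + 5798 = - \frac{2286361871}{1236400} + 5798 = \frac{4882285329}{1236400}$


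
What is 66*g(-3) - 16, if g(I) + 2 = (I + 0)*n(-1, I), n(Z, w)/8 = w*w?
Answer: -14404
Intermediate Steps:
n(Z, w) = 8*w**2 (n(Z, w) = 8*(w*w) = 8*w**2)
g(I) = -2 + 8*I**3 (g(I) = -2 + (I + 0)*(8*I**2) = -2 + I*(8*I**2) = -2 + 8*I**3)
66*g(-3) - 16 = 66*(-2 + 8*(-3)**3) - 16 = 66*(-2 + 8*(-27)) - 16 = 66*(-2 - 216) - 16 = 66*(-218) - 16 = -14388 - 16 = -14404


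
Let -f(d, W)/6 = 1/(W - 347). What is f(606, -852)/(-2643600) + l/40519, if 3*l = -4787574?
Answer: -843058906765719/21405353008600 ≈ -39.385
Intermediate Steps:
l = -1595858 (l = (⅓)*(-4787574) = -1595858)
f(d, W) = -6/(-347 + W) (f(d, W) = -6/(W - 347) = -6/(-347 + W))
f(606, -852)/(-2643600) + l/40519 = -6/(-347 - 852)/(-2643600) - 1595858/40519 = -6/(-1199)*(-1/2643600) - 1595858*1/40519 = -6*(-1/1199)*(-1/2643600) - 1595858/40519 = (6/1199)*(-1/2643600) - 1595858/40519 = -1/528279400 - 1595858/40519 = -843058906765719/21405353008600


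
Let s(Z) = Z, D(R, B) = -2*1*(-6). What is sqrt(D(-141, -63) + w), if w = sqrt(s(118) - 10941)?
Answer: sqrt(12 + I*sqrt(10823)) ≈ 7.6395 + 6.8089*I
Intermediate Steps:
D(R, B) = 12 (D(R, B) = -2*(-6) = 12)
w = I*sqrt(10823) (w = sqrt(118 - 10941) = sqrt(-10823) = I*sqrt(10823) ≈ 104.03*I)
sqrt(D(-141, -63) + w) = sqrt(12 + I*sqrt(10823))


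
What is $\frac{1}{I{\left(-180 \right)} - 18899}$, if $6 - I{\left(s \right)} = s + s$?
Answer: $- \frac{1}{18533} \approx -5.3958 \cdot 10^{-5}$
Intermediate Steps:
$I{\left(s \right)} = 6 - 2 s$ ($I{\left(s \right)} = 6 - \left(s + s\right) = 6 - 2 s$)
$\frac{1}{I{\left(-180 \right)} - 18899} = \frac{1}{\left(6 - -360\right) - 18899} = \frac{1}{\left(6 + 360\right) - 18899} = \frac{1}{366 - 18899} = \frac{1}{-18533} = - \frac{1}{18533}$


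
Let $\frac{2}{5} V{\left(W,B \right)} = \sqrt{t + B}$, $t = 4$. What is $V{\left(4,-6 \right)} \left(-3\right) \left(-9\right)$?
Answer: $\frac{135 i \sqrt{2}}{2} \approx 95.459 i$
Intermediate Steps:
$V{\left(W,B \right)} = \frac{5 \sqrt{4 + B}}{2}$
$V{\left(4,-6 \right)} \left(-3\right) \left(-9\right) = \frac{5 \sqrt{4 - 6}}{2} \left(-3\right) \left(-9\right) = \frac{5 \sqrt{-2}}{2} \left(-3\right) \left(-9\right) = \frac{5 i \sqrt{2}}{2} \left(-3\right) \left(-9\right) = - \frac{15 i \sqrt{2}}{2} \left(-9\right) = \frac{135 i \sqrt{2}}{2}$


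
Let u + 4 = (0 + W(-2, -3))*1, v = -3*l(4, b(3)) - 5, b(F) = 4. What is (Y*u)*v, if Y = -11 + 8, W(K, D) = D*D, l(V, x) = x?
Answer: 255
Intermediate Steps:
W(K, D) = D**2
Y = -3
v = -17 (v = -3*4 - 5 = -12 - 5 = -17)
u = 5 (u = -4 + (0 + (-3)**2)*1 = -4 + (0 + 9)*1 = -4 + 9*1 = -4 + 9 = 5)
(Y*u)*v = -3*5*(-17) = -15*(-17) = 255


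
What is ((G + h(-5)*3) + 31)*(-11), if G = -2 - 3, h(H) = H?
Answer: -121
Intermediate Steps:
G = -5
((G + h(-5)*3) + 31)*(-11) = ((-5 - 5*3) + 31)*(-11) = ((-5 - 15) + 31)*(-11) = (-20 + 31)*(-11) = 11*(-11) = -121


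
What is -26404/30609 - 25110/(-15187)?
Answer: 367594442/464858883 ≈ 0.79077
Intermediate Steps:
-26404/30609 - 25110/(-15187) = -26404*1/30609 - 25110*(-1/15187) = -26404/30609 + 25110/15187 = 367594442/464858883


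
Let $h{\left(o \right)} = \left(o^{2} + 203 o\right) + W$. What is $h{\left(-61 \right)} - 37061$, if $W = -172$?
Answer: $-45895$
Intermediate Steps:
$h{\left(o \right)} = -172 + o^{2} + 203 o$ ($h{\left(o \right)} = \left(o^{2} + 203 o\right) - 172 = -172 + o^{2} + 203 o$)
$h{\left(-61 \right)} - 37061 = \left(-172 + \left(-61\right)^{2} + 203 \left(-61\right)\right) - 37061 = \left(-172 + 3721 - 12383\right) - 37061 = -8834 - 37061 = -45895$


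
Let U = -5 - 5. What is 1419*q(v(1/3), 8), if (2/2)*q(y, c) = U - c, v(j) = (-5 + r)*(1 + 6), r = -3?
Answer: -25542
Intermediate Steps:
U = -10
v(j) = -56 (v(j) = (-5 - 3)*(1 + 6) = -8*7 = -56)
q(y, c) = -10 - c
1419*q(v(1/3), 8) = 1419*(-10 - 1*8) = 1419*(-10 - 8) = 1419*(-18) = -25542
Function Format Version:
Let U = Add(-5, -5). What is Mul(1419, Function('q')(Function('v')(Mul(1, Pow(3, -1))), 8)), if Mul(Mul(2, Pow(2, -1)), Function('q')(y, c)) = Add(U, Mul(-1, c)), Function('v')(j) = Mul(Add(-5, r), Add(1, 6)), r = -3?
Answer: -25542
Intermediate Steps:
U = -10
Function('v')(j) = -56 (Function('v')(j) = Mul(Add(-5, -3), Add(1, 6)) = Mul(-8, 7) = -56)
Function('q')(y, c) = Add(-10, Mul(-1, c))
Mul(1419, Function('q')(Function('v')(Mul(1, Pow(3, -1))), 8)) = Mul(1419, Add(-10, Mul(-1, 8))) = Mul(1419, Add(-10, -8)) = Mul(1419, -18) = -25542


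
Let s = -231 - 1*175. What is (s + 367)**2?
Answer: 1521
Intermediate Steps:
s = -406 (s = -231 - 175 = -406)
(s + 367)**2 = (-406 + 367)**2 = (-39)**2 = 1521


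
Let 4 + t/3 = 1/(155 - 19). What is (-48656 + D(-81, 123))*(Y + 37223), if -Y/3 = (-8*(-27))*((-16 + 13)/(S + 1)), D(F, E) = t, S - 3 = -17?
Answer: -3189985441975/1768 ≈ -1.8043e+9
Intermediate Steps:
S = -14 (S = 3 - 17 = -14)
t = -1629/136 (t = -12 + 3/(155 - 19) = -12 + 3/136 = -1629/136 ≈ -11.978)
D(F, E) = -1629/136
Y = -1944/13 (Y = -3*(-8*(-27))*(-16 + 13)/(-14 + 1) = -648*(-3/(-13)) = -648*(-3*(-1/13)) = -648*3/13 = -3*648/13 = -1944/13 ≈ -149.54)
(-48656 + D(-81, 123))*(Y + 37223) = (-48656 - 1629/136)*(-1944/13 + 37223) = -6618845/136*481955/13 = -3189985441975/1768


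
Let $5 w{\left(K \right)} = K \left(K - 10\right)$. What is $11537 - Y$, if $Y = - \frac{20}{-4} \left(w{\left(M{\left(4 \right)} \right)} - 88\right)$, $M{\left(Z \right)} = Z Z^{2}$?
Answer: $8521$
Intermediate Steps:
$M{\left(Z \right)} = Z^{3}$
$w{\left(K \right)} = \frac{K \left(-10 + K\right)}{5}$ ($w{\left(K \right)} = \frac{K \left(K - 10\right)}{5} = \frac{K \left(-10 + K\right)}{5}$)
$Y = 3016$ ($Y = - \frac{20}{-4} \left(\frac{4^{3} \left(-10 + 4^{3}\right)}{5} - 88\right) = \left(-20\right) \left(- \frac{1}{4}\right) \left(\frac{1}{5} \cdot 64 \left(-10 + 64\right) - 88\right) = 5 \left(\frac{1}{5} \cdot 64 \cdot 54 - 88\right) = 5 \left(\frac{3456}{5} - 88\right) = 5 \cdot \frac{3016}{5} = 3016$)
$11537 - Y = 11537 - 3016 = 8521$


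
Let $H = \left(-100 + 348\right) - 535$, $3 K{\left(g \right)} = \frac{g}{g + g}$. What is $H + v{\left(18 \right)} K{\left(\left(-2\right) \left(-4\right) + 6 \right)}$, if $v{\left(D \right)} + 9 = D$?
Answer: $- \frac{571}{2} \approx -285.5$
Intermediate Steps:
$v{\left(D \right)} = -9 + D$
$K{\left(g \right)} = \frac{1}{6}$ ($K{\left(g \right)} = \frac{g \frac{1}{g + g}}{3} = \frac{g \frac{1}{2 g}}{3} = \frac{1}{3} \cdot \frac{1}{2} = \frac{1}{6}$)
$H = -287$ ($H = 248 - 535 = -287$)
$H + v{\left(18 \right)} K{\left(\left(-2\right) \left(-4\right) + 6 \right)} = -287 + \left(-9 + 18\right) \frac{1}{6} = -287 + 9 \cdot \frac{1}{6} = -287 + \frac{3}{2} = - \frac{571}{2}$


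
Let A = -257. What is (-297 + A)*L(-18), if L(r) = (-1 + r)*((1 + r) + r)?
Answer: -368410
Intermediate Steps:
L(r) = (1 + 2*r)*(-1 + r) (L(r) = (-1 + r)*(1 + 2*r) = (1 + 2*r)*(-1 + r))
(-297 + A)*L(-18) = (-297 - 257)*(-1 - 1*(-18) + 2*(-18)²) = -554*(-1 + 18 + 2*324) = -554*(-1 + 18 + 648) = -554*665 = -368410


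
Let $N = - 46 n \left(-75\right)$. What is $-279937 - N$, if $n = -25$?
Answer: $-193687$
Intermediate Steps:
$N = -86250$ ($N = \left(-46\right) \left(-25\right) \left(-75\right) = 1150 \left(-75\right) = -86250$)
$-279937 - N = -279937 - -86250 = -279937 + 86250 = -193687$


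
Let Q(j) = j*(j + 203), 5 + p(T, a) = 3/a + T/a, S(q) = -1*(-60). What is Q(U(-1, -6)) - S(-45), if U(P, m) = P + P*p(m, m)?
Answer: 2651/4 ≈ 662.75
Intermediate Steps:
S(q) = 60
p(T, a) = -5 + 3/a + T/a (p(T, a) = -5 + (3/a + T/a) = -5 + 3/a + T/a)
U(P, m) = P + P*(3 - 4*m)/m (U(P, m) = P + P*((3 + m - 5*m)/m) = P + P*((3 - 4*m)/m) = P + P*(3 - 4*m)/m)
Q(j) = j*(203 + j)
Q(U(-1, -6)) - S(-45) = (3*(-1)*(1 - 1*(-6))/(-6))*(203 + 3*(-1)*(1 - 1*(-6))/(-6)) - 1*60 = (3*(-1)*(-⅙)*(1 + 6))*(203 + 3*(-1)*(-⅙)*(1 + 6)) - 60 = (3*(-1)*(-⅙)*7)*(203 + 3*(-1)*(-⅙)*7) - 60 = 7*(203 + 7/2)/2 - 60 = (7/2)*(413/2) - 60 = 2891/4 - 60 = 2651/4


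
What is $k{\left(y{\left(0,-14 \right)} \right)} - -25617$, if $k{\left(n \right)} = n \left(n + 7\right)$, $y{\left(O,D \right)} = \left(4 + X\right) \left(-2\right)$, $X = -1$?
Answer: $25611$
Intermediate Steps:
$y{\left(O,D \right)} = -6$ ($y{\left(O,D \right)} = \left(4 - 1\right) \left(-2\right) = 3 \left(-2\right) = -6$)
$k{\left(n \right)} = n \left(7 + n\right)$
$k{\left(y{\left(0,-14 \right)} \right)} - -25617 = - 6 \left(7 - 6\right) - -25617 = \left(-6\right) 1 + 25617 = -6 + 25617 = 25611$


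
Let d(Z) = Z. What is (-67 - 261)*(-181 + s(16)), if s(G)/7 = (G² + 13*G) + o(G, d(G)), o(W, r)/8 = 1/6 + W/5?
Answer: -16017224/15 ≈ -1.0678e+6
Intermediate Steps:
o(W, r) = 4/3 + 8*W/5 (o(W, r) = 8*(1/6 + W/5) = 8*(1*(⅙) + W*(⅕)) = 8*(⅙ + W/5) = 4/3 + 8*W/5)
s(G) = 28/3 + 7*G² + 511*G/5 (s(G) = 7*((G² + 13*G) + (4/3 + 8*G/5)) = 7*(4/3 + G² + 73*G/5) = 28/3 + 7*G² + 511*G/5)
(-67 - 261)*(-181 + s(16)) = (-67 - 261)*(-181 + (28/3 + 7*16² + (511/5)*16)) = -328*(-181 + (28/3 + 7*256 + 8176/5)) = -328*(-181 + (28/3 + 1792 + 8176/5)) = -328*(-181 + 51548/15) = -328*48833/15 = -16017224/15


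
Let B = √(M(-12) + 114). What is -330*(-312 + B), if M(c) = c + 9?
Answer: 102960 - 330*√111 ≈ 99483.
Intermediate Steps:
M(c) = 9 + c
B = √111 (B = √((9 - 12) + 114) = √(-3 + 114) = √111 ≈ 10.536)
-330*(-312 + B) = -330*(-312 + √111) = 102960 - 330*√111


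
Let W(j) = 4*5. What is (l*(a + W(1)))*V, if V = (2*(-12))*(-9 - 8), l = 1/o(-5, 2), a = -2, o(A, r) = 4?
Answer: 1836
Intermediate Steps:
l = ¼ (l = 1/4 = ¼ ≈ 0.25000)
W(j) = 20
V = 408 (V = -24*(-17) = 408)
(l*(a + W(1)))*V = ((-2 + 20)/4)*408 = ((¼)*18)*408 = (9/2)*408 = 1836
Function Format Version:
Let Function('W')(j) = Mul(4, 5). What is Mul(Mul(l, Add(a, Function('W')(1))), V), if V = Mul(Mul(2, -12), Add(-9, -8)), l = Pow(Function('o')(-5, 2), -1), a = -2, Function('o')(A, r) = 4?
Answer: 1836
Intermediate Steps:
l = Rational(1, 4) (l = Pow(4, -1) = Rational(1, 4) ≈ 0.25000)
Function('W')(j) = 20
V = 408 (V = Mul(-24, -17) = 408)
Mul(Mul(l, Add(a, Function('W')(1))), V) = Mul(Mul(Rational(1, 4), Add(-2, 20)), 408) = Mul(Mul(Rational(1, 4), 18), 408) = Mul(Rational(9, 2), 408) = 1836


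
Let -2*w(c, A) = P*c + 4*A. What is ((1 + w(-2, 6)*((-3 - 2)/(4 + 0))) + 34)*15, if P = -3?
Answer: 3225/4 ≈ 806.25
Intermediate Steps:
w(c, A) = -2*A + 3*c/2 (w(c, A) = -(-3*c + 4*A)/2 = -2*A + 3*c/2)
((1 + w(-2, 6)*((-3 - 2)/(4 + 0))) + 34)*15 = ((1 + (-2*6 + (3/2)*(-2))*((-3 - 2)/(4 + 0))) + 34)*15 = ((1 + (-12 - 3)*(-5/4)) + 34)*15 = ((1 - (-75)/4) + 34)*15 = ((1 - 15*(-5/4)) + 34)*15 = ((1 + 75/4) + 34)*15 = (79/4 + 34)*15 = (215/4)*15 = 3225/4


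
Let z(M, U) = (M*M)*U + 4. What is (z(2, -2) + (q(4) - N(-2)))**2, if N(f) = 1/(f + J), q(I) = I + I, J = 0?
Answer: 81/4 ≈ 20.250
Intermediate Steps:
z(M, U) = 4 + U*M**2 (z(M, U) = M**2*U + 4 = U*M**2 + 4 = 4 + U*M**2)
q(I) = 2*I
N(f) = 1/f (N(f) = 1/(f + 0) = 1/f)
(z(2, -2) + (q(4) - N(-2)))**2 = ((4 - 2*2**2) + (2*4 - 1/(-2)))**2 = ((4 - 2*4) + (8 - 1*(-1/2)))**2 = ((4 - 8) + (8 + 1/2))**2 = (-4 + 17/2)**2 = (9/2)**2 = 81/4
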